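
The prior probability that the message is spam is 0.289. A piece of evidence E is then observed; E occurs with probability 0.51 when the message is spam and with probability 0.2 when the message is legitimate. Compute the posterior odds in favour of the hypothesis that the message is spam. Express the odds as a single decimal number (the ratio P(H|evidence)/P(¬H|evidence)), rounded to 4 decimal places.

Prior odds = 0.289/(1−0.289) = 0.40647.
Likelihood ratio for E = 0.51/0.2 = 2.5500.
Posterior odds = prior odds × LR = 1.0365.

Posterior odds ≈ 1.0365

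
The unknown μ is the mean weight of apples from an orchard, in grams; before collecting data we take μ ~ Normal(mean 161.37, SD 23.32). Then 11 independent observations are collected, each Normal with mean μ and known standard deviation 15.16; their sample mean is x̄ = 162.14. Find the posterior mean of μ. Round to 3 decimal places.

Prior precision 1/τ₀² = 1/23.32² = 0.00183884; data precision n/σ² = 11/15.16² = 0.0478624.
Posterior precision = 0.00183884 + 0.0478624 = 0.0497012.
Posterior mean = (0.00183884·161.37 + 0.0478624·162.14) / 0.0497012 = 162.112.

Posterior mean ≈ 162.112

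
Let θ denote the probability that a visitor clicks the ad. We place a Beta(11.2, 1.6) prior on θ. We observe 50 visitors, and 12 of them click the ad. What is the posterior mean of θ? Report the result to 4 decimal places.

Posterior mean ≈ 0.3694

Observing 12 successes and 38 failures updates Beta(11.2, 1.6) by adding the success and failure counts to the two shape parameters: α = 11.2+12 = 23.2, β = 1.6+38 = 39.6.
E[θ | data] = 23.2/(23.2+39.6) = 0.3694.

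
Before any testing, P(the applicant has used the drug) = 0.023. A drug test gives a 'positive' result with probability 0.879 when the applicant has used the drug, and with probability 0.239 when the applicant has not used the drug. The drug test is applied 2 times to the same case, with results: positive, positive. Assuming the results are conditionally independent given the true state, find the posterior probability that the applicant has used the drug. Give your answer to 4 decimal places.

Posterior P(H) ≈ 0.2415

Let H be the event that the applicant has used the drug; start with P(H) = 0.023. P('positive'|H) = 0.879, P('positive'|¬H) = 0.239.
Update on result 1 ('positive'): P(H) ← 0.879·0.0230 / (0.879·0.0230 + 0.239·0.9770) = 0.020217/0.25372 = 0.0797.
Update on result 2 ('positive'): P(H) ← 0.879·0.0797 / (0.879·0.0797 + 0.239·0.9203) = 0.070041/0.29000 = 0.2415.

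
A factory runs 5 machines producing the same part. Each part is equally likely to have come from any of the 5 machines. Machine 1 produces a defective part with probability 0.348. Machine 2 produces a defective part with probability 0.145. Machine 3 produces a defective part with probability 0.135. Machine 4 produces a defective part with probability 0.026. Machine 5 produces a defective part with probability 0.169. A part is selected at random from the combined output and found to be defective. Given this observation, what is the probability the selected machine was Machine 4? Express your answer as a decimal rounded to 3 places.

Tabulate prior·likelihood by source: [1] prior 0.2, lik 0.348, product 0.06960; [2] prior 0.2, lik 0.145, product 0.02900; [3] prior 0.2, lik 0.135, product 0.02700; [4] prior 0.2, lik 0.026, product 0.005200; [5] prior 0.2, lik 0.169, product 0.03380.
Normalizing constant = 0.16460; the posterior for Machine 4 is its product over the sum, 0.005200/0.16460 = 0.032.

Posterior probability ≈ 0.032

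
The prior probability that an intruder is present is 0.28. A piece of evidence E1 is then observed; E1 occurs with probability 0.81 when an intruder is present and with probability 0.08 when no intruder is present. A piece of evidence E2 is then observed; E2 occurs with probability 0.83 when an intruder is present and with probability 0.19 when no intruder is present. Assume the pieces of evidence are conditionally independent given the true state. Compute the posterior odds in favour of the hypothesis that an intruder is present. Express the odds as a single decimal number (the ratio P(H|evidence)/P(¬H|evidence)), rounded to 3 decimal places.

Posterior odds ≈ 17.201

Prior odds = 0.28/(1−0.28) = 0.38889.
Likelihood ratio for E1 = 0.81/0.08 = 10.125.
Likelihood ratio for E2 = 0.83/0.19 = 4.3684.
Posterior odds = prior odds × LR₁ × LR₂ = 17.201.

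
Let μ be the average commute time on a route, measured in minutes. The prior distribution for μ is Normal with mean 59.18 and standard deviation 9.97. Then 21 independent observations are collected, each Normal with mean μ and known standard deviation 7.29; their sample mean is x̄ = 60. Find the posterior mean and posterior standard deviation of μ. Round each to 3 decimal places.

Prior precision 1/τ₀² = 1/9.97² = 0.0100603; data precision n/σ² = 21/7.29² = 0.395152.
Posterior precision = 0.0100603 + 0.395152 = 0.405212, giving posterior SD = 1/√0.405212 = 1.571.
Posterior mean = (0.0100603·59.18 + 0.395152·60) / 0.405212 = 59.980.

Posterior mean ≈ 59.980; posterior SD ≈ 1.571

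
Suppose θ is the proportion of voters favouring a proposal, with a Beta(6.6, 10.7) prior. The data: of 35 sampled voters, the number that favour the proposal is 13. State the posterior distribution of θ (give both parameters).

Observing 13 successes and 22 failures updates Beta(6.6, 10.7) by adding the success and failure counts to the two shape parameters: α = 6.6+13 = 19.6, β = 10.7+22 = 32.7.

Posterior: Beta(19.6, 32.7)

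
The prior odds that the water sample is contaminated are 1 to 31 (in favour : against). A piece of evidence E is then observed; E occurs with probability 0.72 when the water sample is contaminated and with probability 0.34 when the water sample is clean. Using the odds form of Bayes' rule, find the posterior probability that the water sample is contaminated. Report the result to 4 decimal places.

Prior odds = 1/31 = 0.032258. In log-odds, ln(0.032258) = -3.4340.
Add log likelihood ratio: ln(2.1176) = 0.75031.
Posterior log-odds = -2.6837, so posterior odds = exp(-2.6837) = 0.068311. Converting, P(H|E) = 0.068311/1.0683 = 0.0639.

Posterior probability ≈ 0.0639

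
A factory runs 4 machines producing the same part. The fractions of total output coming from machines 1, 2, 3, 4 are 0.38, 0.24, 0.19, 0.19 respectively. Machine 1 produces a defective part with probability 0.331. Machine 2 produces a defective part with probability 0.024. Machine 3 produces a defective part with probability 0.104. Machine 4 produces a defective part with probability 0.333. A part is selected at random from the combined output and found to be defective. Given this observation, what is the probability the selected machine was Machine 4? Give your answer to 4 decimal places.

Posterior probability ≈ 0.2949

P(defective|M1) = 0.331; P(defective|M2) = 0.024; P(defective|M3) = 0.104; P(defective|M4) = 0.333.
Prior × likelihood for each source: 0.38·0.331=0.1258, 0.24·0.024=0.005760, 0.19·0.104=0.01976, 0.19·0.333=0.06327. Summing gives P(defective) = 0.21457.
P(Machine 4 | defective) = 0.06327 / 0.21457 = 0.2949.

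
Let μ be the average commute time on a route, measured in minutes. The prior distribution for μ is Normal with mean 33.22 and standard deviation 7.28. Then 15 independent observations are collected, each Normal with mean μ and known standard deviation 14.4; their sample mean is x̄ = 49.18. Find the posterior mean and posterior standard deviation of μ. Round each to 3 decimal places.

Posterior mean ≈ 45.878; posterior SD ≈ 3.311

Prior precision 1/τ₀² = 1/7.28² = 0.0188685; data precision n/σ² = 15/14.4² = 0.0723380.
Posterior precision = 0.0188685 + 0.0723380 = 0.0912065, giving posterior SD = 1/√0.0912065 = 3.311.
Posterior mean = (0.0188685·33.22 + 0.0723380·49.18) / 0.0912065 = 45.878.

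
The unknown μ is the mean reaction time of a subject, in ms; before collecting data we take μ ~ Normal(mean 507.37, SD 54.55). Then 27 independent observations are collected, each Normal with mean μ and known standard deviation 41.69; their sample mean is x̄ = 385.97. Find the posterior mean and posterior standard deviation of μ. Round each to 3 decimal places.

Prior precision 1/τ₀² = 1/54.55² = 0.00033606; data precision n/σ² = 27/41.69² = 0.0155346.
Posterior precision = 0.00033606 + 0.0155346 = 0.0158707, giving posterior SD = 1/√0.0158707 = 7.938.
Posterior mean = (0.00033606·507.37 + 0.0155346·385.97) / 0.0158707 = 388.541.

Posterior mean ≈ 388.541; posterior SD ≈ 7.938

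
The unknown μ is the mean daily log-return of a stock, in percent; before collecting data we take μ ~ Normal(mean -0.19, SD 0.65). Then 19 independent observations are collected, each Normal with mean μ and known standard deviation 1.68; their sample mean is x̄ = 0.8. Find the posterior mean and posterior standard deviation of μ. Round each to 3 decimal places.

Posterior mean ≈ 0.542; posterior SD ≈ 0.332

With known σ, the Normal prior is conjugate. Weight on the data is w = (n/σ²)/(n/σ² + 1/τ₀²) = 6.73186/(6.73186+2.36686) = 0.73987.
Posterior mean = w·x̄ + (1−w)·μ₀ = 0.73987·0.8 + 0.26013·-0.19 = 0.542. Posterior variance = 1/(6.73186+2.36686) = 0.109906, so SD = 0.332.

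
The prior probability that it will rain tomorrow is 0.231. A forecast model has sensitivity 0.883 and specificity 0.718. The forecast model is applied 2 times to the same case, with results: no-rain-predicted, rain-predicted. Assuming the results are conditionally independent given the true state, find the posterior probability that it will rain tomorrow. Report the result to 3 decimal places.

Posterior P(H) ≈ 0.133

Let H be the event that it will rain tomorrow; start with P(H) = 0.231. P('rain-predicted'|H) = 0.883, P('rain-predicted'|¬H) = 0.282.
Update on result 1 ('no-rain-predicted'): P(H) ← 0.117·0.2310 / (0.117·0.2310 + 0.718·0.7690) = 0.027027/0.57917 = 0.0467.
Update on result 2 ('rain-predicted'): P(H) ← 0.883·0.0467 / (0.883·0.0467 + 0.282·0.9533) = 0.041205/0.31005 = 0.1329.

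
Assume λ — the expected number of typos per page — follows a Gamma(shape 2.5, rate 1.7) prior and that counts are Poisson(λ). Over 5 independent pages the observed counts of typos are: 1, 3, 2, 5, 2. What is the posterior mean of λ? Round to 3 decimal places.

The Poisson likelihood adds the total count to the shape and the number of exposure periods to the rate. Here ∑xᵢ = 13 and n = 5, so shape 2.5→15.5 and rate 1.7→6.7.
Posterior mean = shape/rate = 15.5/6.7 = 2.313.

Posterior mean ≈ 2.313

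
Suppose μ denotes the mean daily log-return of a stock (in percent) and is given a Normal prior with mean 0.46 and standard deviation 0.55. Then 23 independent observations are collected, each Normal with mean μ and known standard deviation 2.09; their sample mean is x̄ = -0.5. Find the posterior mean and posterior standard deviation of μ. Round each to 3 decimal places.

Posterior mean ≈ -0.130; posterior SD ≈ 0.342

With known σ, the Normal prior is conjugate. Weight on the data is w = (n/σ²)/(n/σ² + 1/τ₀²) = 5.26545/(5.26545+3.30579) = 0.61432.
Posterior mean = w·x̄ + (1−w)·μ₀ = 0.61432·-0.5 + 0.38568·0.46 = -0.130. Posterior variance = 1/(5.26545+3.30579) = 0.116669, so SD = 0.342.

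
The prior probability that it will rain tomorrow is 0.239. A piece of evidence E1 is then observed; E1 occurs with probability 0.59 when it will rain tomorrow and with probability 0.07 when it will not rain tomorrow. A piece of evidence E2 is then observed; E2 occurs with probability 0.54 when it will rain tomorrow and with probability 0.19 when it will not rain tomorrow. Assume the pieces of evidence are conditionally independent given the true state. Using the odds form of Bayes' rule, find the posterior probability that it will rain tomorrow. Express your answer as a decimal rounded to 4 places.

Prior odds = 0.239/(1−0.239) = 0.31406. In log-odds, ln(0.31406) = -1.1582.
Add log likelihood ratios: ln(8.4286) + ln(2.8421) = 3.1762.
Posterior log-odds = 2.0180, so posterior odds = exp(2.0180) = 7.5233. Converting, P(H|E) = 7.5233/8.5233 = 0.8827.

Posterior probability ≈ 0.8827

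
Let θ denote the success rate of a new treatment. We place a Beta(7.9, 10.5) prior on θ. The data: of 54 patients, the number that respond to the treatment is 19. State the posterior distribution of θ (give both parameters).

Posterior: Beta(26.9, 45.5)

Observing 19 successes and 35 failures updates Beta(7.9, 10.5) by adding the success and failure counts to the two shape parameters: α = 7.9+19 = 26.9, β = 10.5+35 = 45.5.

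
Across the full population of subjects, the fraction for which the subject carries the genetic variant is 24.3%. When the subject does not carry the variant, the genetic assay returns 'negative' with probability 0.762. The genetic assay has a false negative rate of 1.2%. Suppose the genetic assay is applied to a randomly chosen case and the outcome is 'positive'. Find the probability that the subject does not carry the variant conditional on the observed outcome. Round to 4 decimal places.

P(¬H | E) ≈ 0.4287

Write H for 'the subject carries the genetic variant'. Prior odds H:¬H = 0.243/0.757 = 0.32100. For the 'positive' outcome, the likelihood ratio is 0.988/0.238 = 4.1513.
Posterior odds = 0.32100 × 4.1513 = 1.3326, so P(H|E) = 1.3326/(1+1.3326) = 0.5713. Then P(¬H|E) = 1 − 0.5713 = 0.4287.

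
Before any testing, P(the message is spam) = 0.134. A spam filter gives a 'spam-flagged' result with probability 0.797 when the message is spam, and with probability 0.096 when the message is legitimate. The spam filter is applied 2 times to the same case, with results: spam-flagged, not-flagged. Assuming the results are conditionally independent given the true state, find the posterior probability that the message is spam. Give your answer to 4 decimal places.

Let H be the event that the message is spam; start with P(H) = 0.134. P('spam-flagged'|H) = 0.797, P('spam-flagged'|¬H) = 0.096.
Update on result 1 ('spam-flagged'): P(H) ← 0.797·0.1340 / (0.797·0.1340 + 0.096·0.8660) = 0.10680/0.18993 = 0.5623.
Update on result 2 ('not-flagged'): P(H) ← 0.203·0.5623 / (0.203·0.5623 + 0.904·0.4377) = 0.11414/0.50983 = 0.2239.

Posterior P(H) ≈ 0.2239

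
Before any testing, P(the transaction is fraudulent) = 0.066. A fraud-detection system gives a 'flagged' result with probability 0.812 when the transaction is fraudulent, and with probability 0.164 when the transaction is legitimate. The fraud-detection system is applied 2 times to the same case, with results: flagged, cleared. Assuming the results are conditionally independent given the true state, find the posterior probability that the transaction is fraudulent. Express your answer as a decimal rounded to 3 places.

With H the event that the transaction is fraudulent, the joint likelihood of the observed sequence is P(data|H) = 0.812·0.188 = 0.15266 and P(data|¬H) = 0.164·0.836 = 0.13710.
Bayes: P(H|data) = 0.066·0.15266 / (0.066·0.15266 + 0.934·0.13710) = 0.010075/0.13813 = 0.0729.

Posterior P(H) ≈ 0.073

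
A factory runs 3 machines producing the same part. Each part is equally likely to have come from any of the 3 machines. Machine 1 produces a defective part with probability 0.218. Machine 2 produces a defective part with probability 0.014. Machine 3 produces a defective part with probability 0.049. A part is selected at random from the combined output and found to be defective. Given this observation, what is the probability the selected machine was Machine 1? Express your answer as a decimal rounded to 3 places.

Tabulate prior·likelihood by source: [1] prior 0.333333, lik 0.218, product 0.07267; [2] prior 0.333333, lik 0.014, product 0.004667; [3] prior 0.333333, lik 0.049, product 0.01633.
Normalizing constant = 0.093667; the posterior for Machine 1 is its product over the sum, 0.07267/0.093667 = 0.776.

Posterior probability ≈ 0.776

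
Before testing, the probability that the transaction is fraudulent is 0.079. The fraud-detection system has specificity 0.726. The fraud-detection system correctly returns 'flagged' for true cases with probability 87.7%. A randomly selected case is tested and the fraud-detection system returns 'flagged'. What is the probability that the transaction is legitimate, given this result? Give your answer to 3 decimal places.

P(¬H | E) ≈ 0.785

Let H be the event that the transaction is fraudulent. P(H) = 0.079, so P(¬H) = 0.921. With E the 'flagged' result, P(E|H) = 0.877 and P(E|¬H) = 0.274.
P(E) = 0.877·0.079 + 0.274·0.921 = 0.069283 + 0.25235 = 0.32164.
By Bayes' theorem, P(H|E) = 0.069283 / 0.32164 = 0.215. Hence P(¬H|E) = 1 − 0.215 = 0.785.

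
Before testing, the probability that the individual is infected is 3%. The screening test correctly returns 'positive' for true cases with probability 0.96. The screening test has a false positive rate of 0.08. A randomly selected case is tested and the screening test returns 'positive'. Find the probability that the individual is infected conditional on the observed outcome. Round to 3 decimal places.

P(H | E) ≈ 0.271

Write H for 'the individual is infected'. Prior odds H:¬H = 0.03/0.97 = 0.030928. For the 'positive' outcome, the likelihood ratio is 0.96/0.08 = 12.000.
Posterior odds = 0.030928 × 12.000 = 0.37113, so P(H|E) = 0.37113/(1+0.37113) = 0.271.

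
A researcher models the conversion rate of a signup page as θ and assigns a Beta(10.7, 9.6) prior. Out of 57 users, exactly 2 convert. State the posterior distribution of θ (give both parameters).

The binomial likelihood is conjugate to the Beta prior: with 2 successes and 55 failures, the posterior is Beta(10.7+2, 9.6+55) = Beta(12.7, 64.6).

Posterior: Beta(12.7, 64.6)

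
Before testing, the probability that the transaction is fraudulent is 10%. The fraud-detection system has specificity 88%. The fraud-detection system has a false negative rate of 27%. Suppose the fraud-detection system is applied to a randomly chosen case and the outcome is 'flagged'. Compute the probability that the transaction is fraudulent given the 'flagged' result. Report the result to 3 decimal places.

Write H for 'the transaction is fraudulent'. Prior odds H:¬H = 0.1/0.9 = 0.11111. For the 'flagged' outcome, the likelihood ratio is 0.73/0.12 = 6.0833.
Posterior odds = 0.11111 × 6.0833 = 0.67593, so P(H|E) = 0.67593/(1+0.67593) = 0.403.

P(H | E) ≈ 0.403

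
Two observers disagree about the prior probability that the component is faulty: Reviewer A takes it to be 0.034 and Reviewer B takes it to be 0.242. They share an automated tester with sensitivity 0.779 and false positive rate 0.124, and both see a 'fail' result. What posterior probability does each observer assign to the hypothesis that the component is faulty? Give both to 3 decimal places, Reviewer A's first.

Reviewer A: 0.181; Reviewer B: 0.667

P('+'|H) = 0.779, P('+'|¬H) = 0.124.
Reviewer A: numerator 0.779·0.034 = 0.026486; evidence = 0.026486+0.124·0.966 = 0.14627; posterior = 0.181.
Reviewer B: numerator 0.779·0.242 = 0.18852; evidence = 0.18852+0.124·0.758 = 0.28251; posterior = 0.667.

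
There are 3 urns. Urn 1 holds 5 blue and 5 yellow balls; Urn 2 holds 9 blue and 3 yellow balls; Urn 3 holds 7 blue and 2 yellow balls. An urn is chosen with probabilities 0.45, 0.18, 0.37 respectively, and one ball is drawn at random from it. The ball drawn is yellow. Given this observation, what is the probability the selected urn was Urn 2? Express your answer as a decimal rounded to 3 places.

P(yellow|Urn 1) = 0.5; P(yellow|Urn 2) = 0.25; P(yellow|Urn 3) = 0.2222.
Prior × likelihood for each source: 0.45·0.5=0.2250, 0.18·0.25=0.04500, 0.37·0.2222=0.08222. Summing gives P(yellow) = 0.35222.
P(Urn 2 | yellow) = 0.04500 / 0.35222 = 0.128.

Posterior probability ≈ 0.128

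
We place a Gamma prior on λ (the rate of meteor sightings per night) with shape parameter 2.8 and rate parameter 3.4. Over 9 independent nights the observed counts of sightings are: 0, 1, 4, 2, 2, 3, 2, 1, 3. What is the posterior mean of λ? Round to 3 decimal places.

Total count ∑xᵢ = 18 over n = 9 nights.
Gamma is conjugate to the Poisson likelihood: posterior is Gamma(shape = 2.8+18 = 20.8, rate = 3.4+9 = 12.4).
Posterior mean = shape/rate = 20.8/12.4 = 1.677.

Posterior mean ≈ 1.677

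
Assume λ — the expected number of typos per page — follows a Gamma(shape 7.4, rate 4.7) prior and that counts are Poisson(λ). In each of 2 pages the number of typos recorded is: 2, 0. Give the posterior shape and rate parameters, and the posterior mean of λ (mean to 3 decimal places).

Total count ∑xᵢ = 2 over n = 2 pages.
Gamma is conjugate to the Poisson likelihood: posterior is Gamma(shape = 7.4+2 = 9.4, rate = 4.7+2 = 6.7).
E[λ | data] = 9.4/6.7 = 1.403.

Posterior: Gamma(shape=9.4, rate=6.7); mean ≈ 1.403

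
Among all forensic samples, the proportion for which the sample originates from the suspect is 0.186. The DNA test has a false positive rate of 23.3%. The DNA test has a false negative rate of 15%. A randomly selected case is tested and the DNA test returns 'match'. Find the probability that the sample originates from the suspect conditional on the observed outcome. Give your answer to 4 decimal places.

Let H be the event that the sample originates from the suspect. P(H) = 0.186, so P(¬H) = 0.814. With E the 'match' result, P(E|H) = 0.85 and P(E|¬H) = 0.233.
P(E) = 0.85·0.186 + 0.233·0.814 = 0.15810 + 0.18966 = 0.34776.
By Bayes' theorem, P(H|E) = 0.15810 / 0.34776 = 0.4546.

P(H | E) ≈ 0.4546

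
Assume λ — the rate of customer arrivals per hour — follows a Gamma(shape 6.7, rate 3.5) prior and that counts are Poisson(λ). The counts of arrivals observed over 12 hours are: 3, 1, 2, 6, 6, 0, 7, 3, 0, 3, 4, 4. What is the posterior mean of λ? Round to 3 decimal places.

Posterior mean ≈ 2.948

Total count ∑xᵢ = 39 over n = 12 hours.
Gamma is conjugate to the Poisson likelihood: posterior is Gamma(shape = 6.7+39 = 45.7, rate = 3.5+12 = 15.5).
Posterior mean = shape/rate = 45.7/15.5 = 2.948.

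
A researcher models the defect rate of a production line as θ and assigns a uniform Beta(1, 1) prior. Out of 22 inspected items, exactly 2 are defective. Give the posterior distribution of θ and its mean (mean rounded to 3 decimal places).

Observing 2 successes and 20 failures updates Beta(1, 1) by adding the success and failure counts to the two shape parameters: α = 1+2 = 3, β = 1+20 = 21.
Posterior mean = α/(α+β) = 3/24 = 0.125.

Posterior: Beta(3, 21); mean ≈ 0.125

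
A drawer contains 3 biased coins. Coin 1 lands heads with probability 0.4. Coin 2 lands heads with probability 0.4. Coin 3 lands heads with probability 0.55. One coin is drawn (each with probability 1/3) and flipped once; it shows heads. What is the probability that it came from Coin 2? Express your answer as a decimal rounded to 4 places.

Posterior probability ≈ 0.2963

P(heads|C1) = 0.4; P(heads|C2) = 0.4; P(heads|C3) = 0.55.
Prior × likelihood for each source: 0.333333·0.4=0.1333, 0.333333·0.4=0.1333, 0.333333·0.55=0.1833. Summing gives P(heads) = 0.45000.
P(Coin 2 | heads) = 0.1333 / 0.45000 = 0.2963.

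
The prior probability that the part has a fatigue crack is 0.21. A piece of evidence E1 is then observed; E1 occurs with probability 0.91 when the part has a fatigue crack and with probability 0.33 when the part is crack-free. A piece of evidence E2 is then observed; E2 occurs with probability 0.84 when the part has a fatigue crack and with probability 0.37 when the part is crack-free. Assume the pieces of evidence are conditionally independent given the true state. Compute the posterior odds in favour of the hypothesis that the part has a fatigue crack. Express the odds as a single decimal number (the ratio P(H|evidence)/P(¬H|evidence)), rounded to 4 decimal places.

Posterior odds ≈ 1.6642

Prior odds = 0.21/(1−0.21) = 0.26582. In log-odds, ln(0.26582) = -1.3249.
Add log likelihood ratios: ln(2.7576) + ln(2.2703) = 1.8343.
Posterior log-odds = 0.50933, so posterior odds = exp(0.50933) = 1.6642.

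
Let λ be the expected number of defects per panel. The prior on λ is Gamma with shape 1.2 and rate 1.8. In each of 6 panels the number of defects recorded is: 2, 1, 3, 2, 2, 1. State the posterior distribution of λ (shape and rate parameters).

Posterior: Gamma(shape=12.2, rate=7.8)

The Poisson likelihood adds the total count to the shape and the number of exposure periods to the rate. Here ∑xᵢ = 11 and n = 6, so shape 1.2→12.2 and rate 1.8→7.8.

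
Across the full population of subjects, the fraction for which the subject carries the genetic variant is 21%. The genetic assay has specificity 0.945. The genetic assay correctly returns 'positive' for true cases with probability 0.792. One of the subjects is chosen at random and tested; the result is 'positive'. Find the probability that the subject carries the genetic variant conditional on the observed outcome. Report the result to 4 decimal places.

P(H | E) ≈ 0.7929

Write H for 'the subject carries the genetic variant'. Prior odds H:¬H = 0.21/0.79 = 0.26582. For the 'positive' outcome, the likelihood ratio is 0.792/0.055 = 14.400.
Posterior odds = 0.26582 × 14.400 = 3.8278, so P(H|E) = 3.8278/(1+3.8278) = 0.7929.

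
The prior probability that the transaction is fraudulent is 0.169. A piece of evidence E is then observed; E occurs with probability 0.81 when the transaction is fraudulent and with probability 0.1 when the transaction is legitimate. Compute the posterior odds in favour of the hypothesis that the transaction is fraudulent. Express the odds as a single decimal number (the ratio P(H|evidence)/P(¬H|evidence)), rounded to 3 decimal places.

Prior odds = 0.169/(1−0.169) = 0.20337.
Likelihood ratio for E = 0.81/0.1 = 8.1000.
Posterior odds = prior odds × LR = 1.6473.

Posterior odds ≈ 1.647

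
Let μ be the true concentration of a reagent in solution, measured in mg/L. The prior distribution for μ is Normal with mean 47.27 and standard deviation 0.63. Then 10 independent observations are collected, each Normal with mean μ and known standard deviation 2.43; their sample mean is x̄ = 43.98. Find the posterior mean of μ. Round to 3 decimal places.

With known σ, the Normal prior is conjugate. Weight on the data is w = (n/σ²)/(n/σ² + 1/τ₀²) = 1.69351/(1.69351+2.51953) = 0.40197.
Posterior mean = w·x̄ + (1−w)·μ₀ = 0.40197·43.98 + 0.59803·47.27 = 45.948.

Posterior mean ≈ 45.948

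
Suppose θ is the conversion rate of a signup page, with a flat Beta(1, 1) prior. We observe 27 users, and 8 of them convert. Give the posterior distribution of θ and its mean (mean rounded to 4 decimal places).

Posterior: Beta(9, 20); mean ≈ 0.3103

Observing 8 successes and 19 failures updates Beta(1, 1) by adding the success and failure counts to the two shape parameters: α = 1+8 = 9, β = 1+19 = 20.
E[θ | data] = 9/(9+20) = 0.3103.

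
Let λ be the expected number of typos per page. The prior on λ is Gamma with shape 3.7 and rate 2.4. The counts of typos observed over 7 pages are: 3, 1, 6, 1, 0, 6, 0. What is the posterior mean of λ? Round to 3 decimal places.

Total count ∑xᵢ = 17 over n = 7 pages.
Gamma is conjugate to the Poisson likelihood: posterior is Gamma(shape = 3.7+17 = 20.7, rate = 2.4+7 = 9.4).
Posterior mean = shape/rate = 20.7/9.4 = 2.202.

Posterior mean ≈ 2.202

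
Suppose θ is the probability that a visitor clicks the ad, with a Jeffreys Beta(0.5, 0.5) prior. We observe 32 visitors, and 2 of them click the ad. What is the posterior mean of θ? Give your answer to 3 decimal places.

The binomial likelihood is conjugate to the Beta prior: with 2 successes and 30 failures, the posterior is Beta(0.5+2, 0.5+30) = Beta(2.5, 30.5).
E[θ | data] = 2.5/(2.5+30.5) = 0.076.

Posterior mean ≈ 0.076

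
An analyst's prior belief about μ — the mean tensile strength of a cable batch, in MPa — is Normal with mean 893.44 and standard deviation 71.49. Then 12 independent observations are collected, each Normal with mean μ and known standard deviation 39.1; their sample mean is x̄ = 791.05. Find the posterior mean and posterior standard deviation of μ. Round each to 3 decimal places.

Prior precision 1/τ₀² = 1/71.49² = 0.00019566; data precision n/σ² = 12/39.1² = 0.00784924.
Posterior precision = 0.00019566 + 0.00784924 = 0.00804491, giving posterior SD = 1/√0.00804491 = 11.149.
Posterior mean = (0.00019566·893.44 + 0.00784924·791.05) / 0.00804491 = 793.540.

Posterior mean ≈ 793.540; posterior SD ≈ 11.149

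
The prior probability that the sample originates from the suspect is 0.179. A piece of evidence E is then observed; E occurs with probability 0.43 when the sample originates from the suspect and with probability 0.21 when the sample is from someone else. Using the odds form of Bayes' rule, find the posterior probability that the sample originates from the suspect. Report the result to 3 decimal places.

Prior odds = 0.179/(1−0.179) = 0.21803.
Likelihood ratio for E = 0.43/0.21 = 2.0476.
Posterior odds = prior odds × LR = 0.44644.
Posterior probability = odds/(1+odds) = 0.44644/1.4464 = 0.309.

Posterior probability ≈ 0.309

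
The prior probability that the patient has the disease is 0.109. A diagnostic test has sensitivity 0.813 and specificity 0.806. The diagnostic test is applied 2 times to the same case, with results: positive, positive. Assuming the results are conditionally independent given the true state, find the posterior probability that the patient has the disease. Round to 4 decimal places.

Posterior P(H) ≈ 0.6824

With H the event that the patient has the disease, the joint likelihood of the observed sequence is P(data|H) = 0.813·0.813 = 0.66097 and P(data|¬H) = 0.194·0.194 = 0.037636.
Bayes: P(H|data) = 0.109·0.66097 / (0.109·0.66097 + 0.891·0.037636) = 0.072046/0.10558 = 0.6824.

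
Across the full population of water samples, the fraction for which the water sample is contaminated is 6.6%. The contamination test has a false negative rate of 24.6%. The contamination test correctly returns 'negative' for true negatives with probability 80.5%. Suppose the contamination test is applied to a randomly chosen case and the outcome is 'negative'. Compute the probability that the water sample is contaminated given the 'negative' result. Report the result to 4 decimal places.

Let H be the event that the water sample is contaminated. P(H) = 0.066, so P(¬H) = 0.934. With E the 'negative' result, P(E|H) = 0.246 and P(E|¬H) = 0.805.
P(E) = 0.246·0.066 + 0.805·0.934 = 0.016236 + 0.75187 = 0.76811.
By Bayes' theorem, P(H|E) = 0.016236 / 0.76811 = 0.0211.

P(H | E) ≈ 0.0211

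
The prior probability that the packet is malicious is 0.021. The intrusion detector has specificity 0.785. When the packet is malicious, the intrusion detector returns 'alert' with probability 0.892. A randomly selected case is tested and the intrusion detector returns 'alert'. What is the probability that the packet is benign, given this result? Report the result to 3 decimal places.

P(¬H | E) ≈ 0.918

Write H for 'the packet is malicious'. Prior odds H:¬H = 0.021/0.979 = 0.021450. For the 'alert' outcome, the likelihood ratio is 0.892/0.215 = 4.1488.
Posterior odds = 0.021450 × 4.1488 = 0.088994, so P(H|E) = 0.088994/(1+0.088994) = 0.082. Then P(¬H|E) = 1 − 0.082 = 0.918.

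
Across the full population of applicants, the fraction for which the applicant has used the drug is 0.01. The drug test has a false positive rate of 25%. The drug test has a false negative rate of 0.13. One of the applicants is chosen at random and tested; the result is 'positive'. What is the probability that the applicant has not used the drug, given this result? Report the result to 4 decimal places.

Let H be the event that the applicant has used the drug. P(H) = 0.01, so P(¬H) = 0.99. With E the 'positive' result, P(E|H) = 0.87 and P(E|¬H) = 0.25.
P(E) = 0.87·0.01 + 0.25·0.99 = 0.0087000 + 0.24750 = 0.25620.
By Bayes' theorem, P(H|E) = 0.0087000 / 0.25620 = 0.0340. Hence P(¬H|E) = 1 − 0.0340 = 0.9660.

P(¬H | E) ≈ 0.9660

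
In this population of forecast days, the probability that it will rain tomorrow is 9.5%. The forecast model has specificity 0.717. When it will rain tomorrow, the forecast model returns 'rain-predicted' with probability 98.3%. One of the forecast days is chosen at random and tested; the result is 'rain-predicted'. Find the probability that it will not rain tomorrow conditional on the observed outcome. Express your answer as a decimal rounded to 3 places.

Let H be the event that it will rain tomorrow. P(H) = 0.095, so P(¬H) = 0.905. With E the 'rain-predicted' result, P(E|H) = 0.983 and P(E|¬H) = 0.283.
P(E) = 0.983·0.095 + 0.283·0.905 = 0.093385 + 0.25611 = 0.34950.
By Bayes' theorem, P(H|E) = 0.093385 / 0.34950 = 0.267. Hence P(¬H|E) = 1 − 0.267 = 0.733.

P(¬H | E) ≈ 0.733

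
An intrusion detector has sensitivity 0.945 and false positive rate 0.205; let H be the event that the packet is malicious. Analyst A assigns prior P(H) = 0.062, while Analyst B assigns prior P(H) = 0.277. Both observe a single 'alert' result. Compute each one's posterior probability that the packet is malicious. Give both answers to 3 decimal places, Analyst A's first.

The likelihood ratio for an 'alert' result is 0.945/0.205 = 4.6098.
Analyst A: prior odds 0.062/0.938 = 0.066098; posterior odds 0.30470; posterior probability 0.234.
Analyst B: prior odds 0.277/0.723 = 0.38313; posterior odds 1.7661; posterior probability 0.638.

Analyst A: 0.234; Analyst B: 0.638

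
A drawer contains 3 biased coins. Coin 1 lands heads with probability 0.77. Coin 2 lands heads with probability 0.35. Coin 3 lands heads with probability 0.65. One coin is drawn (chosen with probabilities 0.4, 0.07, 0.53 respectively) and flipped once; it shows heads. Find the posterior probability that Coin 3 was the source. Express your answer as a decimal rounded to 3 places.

Tabulate prior·likelihood by source: [1] prior 0.4, lik 0.77, product 0.3080; [2] prior 0.07, lik 0.35, product 0.02450; [3] prior 0.53, lik 0.65, product 0.3445.
Normalizing constant = 0.67700; the posterior for Coin 3 is its product over the sum, 0.3445/0.67700 = 0.509.

Posterior probability ≈ 0.509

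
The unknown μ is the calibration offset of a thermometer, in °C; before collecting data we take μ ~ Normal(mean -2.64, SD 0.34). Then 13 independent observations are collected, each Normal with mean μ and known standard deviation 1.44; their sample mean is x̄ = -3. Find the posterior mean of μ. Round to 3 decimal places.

Posterior mean ≈ -2.791

Prior precision 1/τ₀² = 1/0.34² = 8.65052; data precision n/σ² = 13/1.44² = 6.26929.
Posterior precision = 8.65052 + 6.26929 = 14.9198.
Posterior mean = (8.65052·-2.64 + 6.26929·-3) / 14.9198 = -2.791.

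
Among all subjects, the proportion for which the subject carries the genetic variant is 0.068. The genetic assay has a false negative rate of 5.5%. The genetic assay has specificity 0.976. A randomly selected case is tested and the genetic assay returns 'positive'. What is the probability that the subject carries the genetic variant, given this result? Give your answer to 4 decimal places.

P(H | E) ≈ 0.7418

Let H be the event that the subject carries the genetic variant. P(H) = 0.068, so P(¬H) = 0.932. With E the 'positive' result, P(E|H) = 0.945 and P(E|¬H) = 0.024.
P(E) = 0.945·0.068 + 0.024·0.932 = 0.064260 + 0.022368 = 0.086628.
By Bayes' theorem, P(H|E) = 0.064260 / 0.086628 = 0.7418.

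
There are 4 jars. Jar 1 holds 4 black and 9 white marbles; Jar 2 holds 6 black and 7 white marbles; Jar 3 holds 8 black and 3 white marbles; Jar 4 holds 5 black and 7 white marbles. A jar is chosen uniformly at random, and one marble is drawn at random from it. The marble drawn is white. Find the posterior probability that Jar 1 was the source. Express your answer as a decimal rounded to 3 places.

Posterior probability ≈ 0.332

P(white|Jar 1) = 0.6923; P(white|Jar 2) = 0.5385; P(white|Jar 3) = 0.2727; P(white|Jar 4) = 0.5833.
Prior × likelihood for each source: 0.25·0.6923=0.1731, 0.25·0.5385=0.1346, 0.25·0.2727=0.06818, 0.25·0.5833=0.1458. Summing gives P(white) = 0.52171.
P(Jar 1 | white) = 0.1731 / 0.52171 = 0.332.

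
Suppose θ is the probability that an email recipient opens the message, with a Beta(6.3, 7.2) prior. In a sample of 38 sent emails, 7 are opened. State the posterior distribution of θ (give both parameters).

Observing 7 successes and 31 failures updates Beta(6.3, 7.2) by adding the success and failure counts to the two shape parameters: α = 6.3+7 = 13.3, β = 7.2+31 = 38.2.

Posterior: Beta(13.3, 38.2)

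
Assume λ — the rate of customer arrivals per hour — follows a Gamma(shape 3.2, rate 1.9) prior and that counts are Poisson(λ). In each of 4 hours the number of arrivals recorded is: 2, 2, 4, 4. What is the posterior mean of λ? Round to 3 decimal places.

Total count ∑xᵢ = 12 over n = 4 hours.
Gamma is conjugate to the Poisson likelihood: posterior is Gamma(shape = 3.2+12 = 15.2, rate = 1.9+4 = 5.9).
E[λ | data] = 15.2/5.9 = 2.576.

Posterior mean ≈ 2.576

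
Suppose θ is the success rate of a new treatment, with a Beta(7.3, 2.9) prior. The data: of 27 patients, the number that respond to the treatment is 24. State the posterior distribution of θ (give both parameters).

The binomial likelihood is conjugate to the Beta prior: with 24 successes and 3 failures, the posterior is Beta(7.3+24, 2.9+3) = Beta(31.3, 5.9).

Posterior: Beta(31.3, 5.9)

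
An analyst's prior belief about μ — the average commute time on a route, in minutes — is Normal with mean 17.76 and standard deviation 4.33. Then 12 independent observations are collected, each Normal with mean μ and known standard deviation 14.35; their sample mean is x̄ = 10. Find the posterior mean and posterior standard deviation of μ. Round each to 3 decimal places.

Prior precision 1/τ₀² = 1/4.33² = 0.0533365; data precision n/σ² = 12/14.35² = 0.0582744.
Posterior precision = 0.0533365 + 0.0582744 = 0.111611, giving posterior SD = 1/√0.111611 = 2.993.
Posterior mean = (0.0533365·17.76 + 0.0582744·10) / 0.111611 = 13.708.

Posterior mean ≈ 13.708; posterior SD ≈ 2.993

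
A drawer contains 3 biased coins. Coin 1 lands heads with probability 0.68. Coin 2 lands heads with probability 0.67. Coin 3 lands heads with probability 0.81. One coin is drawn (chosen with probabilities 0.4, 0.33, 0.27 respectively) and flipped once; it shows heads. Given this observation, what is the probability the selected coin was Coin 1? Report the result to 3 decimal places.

Posterior probability ≈ 0.382

Tabulate prior·likelihood by source: [1] prior 0.4, lik 0.68, product 0.2720; [2] prior 0.33, lik 0.67, product 0.2211; [3] prior 0.27, lik 0.81, product 0.2187.
Normalizing constant = 0.71180; the posterior for Coin 1 is its product over the sum, 0.2720/0.71180 = 0.382.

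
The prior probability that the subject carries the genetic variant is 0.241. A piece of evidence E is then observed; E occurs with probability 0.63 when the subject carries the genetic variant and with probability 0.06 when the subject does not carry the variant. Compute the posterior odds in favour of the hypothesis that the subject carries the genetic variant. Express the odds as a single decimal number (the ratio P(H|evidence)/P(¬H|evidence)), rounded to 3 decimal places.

Prior odds = 0.241/(1−0.241) = 0.31752.
Likelihood ratio for E = 0.63/0.06 = 10.500.
Posterior odds = prior odds × LR = 3.3340.

Posterior odds ≈ 3.334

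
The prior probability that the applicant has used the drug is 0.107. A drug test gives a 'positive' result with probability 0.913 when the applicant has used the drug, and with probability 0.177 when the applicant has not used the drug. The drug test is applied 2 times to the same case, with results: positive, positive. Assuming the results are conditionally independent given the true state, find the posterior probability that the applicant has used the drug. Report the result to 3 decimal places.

Let H be the event that the applicant has used the drug; start with P(H) = 0.107. P('positive'|H) = 0.913, P('positive'|¬H) = 0.177.
Update on result 1 ('positive'): P(H) ← 0.913·0.1070 / (0.913·0.1070 + 0.177·0.8930) = 0.097691/0.25575 = 0.3820.
Update on result 2 ('positive'): P(H) ← 0.913·0.3820 / (0.913·0.3820 + 0.177·0.6180) = 0.34874/0.45813 = 0.7612.

Posterior P(H) ≈ 0.761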